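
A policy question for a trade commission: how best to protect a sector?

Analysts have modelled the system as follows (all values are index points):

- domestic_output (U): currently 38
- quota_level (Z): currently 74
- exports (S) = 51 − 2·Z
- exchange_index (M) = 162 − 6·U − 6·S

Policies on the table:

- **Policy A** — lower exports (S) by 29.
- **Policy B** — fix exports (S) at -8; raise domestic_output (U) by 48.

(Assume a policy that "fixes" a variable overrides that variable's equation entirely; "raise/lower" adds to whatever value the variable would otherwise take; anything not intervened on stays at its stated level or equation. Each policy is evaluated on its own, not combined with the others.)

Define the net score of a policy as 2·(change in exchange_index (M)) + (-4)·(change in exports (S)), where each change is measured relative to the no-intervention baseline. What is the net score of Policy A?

464

Baseline:
  U = 38
  Z = 74
  S = 51 − 2·74 = -97
  M = 162 − 6·38 − 6·(-97) = 516
Policy A (S − 29):
  U = 38
  Z = 74
  S = 51 − 2·74 (−29 from intervention) = -126
  M = 162 − 6·38 − 6·(-126) = 690
ΔM = 690 − 516 = 174; ΔS = -126 − (-97) = -29
Score = 2·174 + (-4)·(-29) = 464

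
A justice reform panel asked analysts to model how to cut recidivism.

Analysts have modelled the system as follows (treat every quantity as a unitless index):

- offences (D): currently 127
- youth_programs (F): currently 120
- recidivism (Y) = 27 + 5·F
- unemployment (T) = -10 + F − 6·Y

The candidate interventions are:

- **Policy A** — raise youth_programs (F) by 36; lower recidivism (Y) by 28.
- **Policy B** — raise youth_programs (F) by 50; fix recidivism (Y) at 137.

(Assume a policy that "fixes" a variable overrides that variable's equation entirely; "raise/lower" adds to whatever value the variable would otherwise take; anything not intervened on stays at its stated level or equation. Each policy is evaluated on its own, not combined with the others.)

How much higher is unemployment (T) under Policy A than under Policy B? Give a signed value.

-3866

Policy A (F + 36, Y − 28):
  F = 120 + 36 = 156
  Y = 27 + 5·156 (−28 from intervention) = 779
  T = -10 + 156 − 6·779 = -4528
Policy B (F + 50, Y := 137):
  F = 120 + 50 = 170
  Y = 137
  T = -10 + 170 − 6·137 = -662
T: -4528 − (-662) = -3866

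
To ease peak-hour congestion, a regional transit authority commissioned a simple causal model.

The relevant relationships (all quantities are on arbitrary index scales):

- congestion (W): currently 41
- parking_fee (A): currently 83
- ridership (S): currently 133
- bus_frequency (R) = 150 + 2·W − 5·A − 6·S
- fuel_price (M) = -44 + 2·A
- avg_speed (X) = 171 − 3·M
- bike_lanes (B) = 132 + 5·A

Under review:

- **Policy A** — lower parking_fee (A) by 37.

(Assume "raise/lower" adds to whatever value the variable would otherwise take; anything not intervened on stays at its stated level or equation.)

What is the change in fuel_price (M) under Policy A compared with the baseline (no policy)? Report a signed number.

Baseline:
  A = 83
  M = -44 + 2·83 = 122
Policy A (A − 37):
  A = 83 − 37 = 46
  M = -44 + 2·46 = 48
Change in M: 48 − 122 = -74

-74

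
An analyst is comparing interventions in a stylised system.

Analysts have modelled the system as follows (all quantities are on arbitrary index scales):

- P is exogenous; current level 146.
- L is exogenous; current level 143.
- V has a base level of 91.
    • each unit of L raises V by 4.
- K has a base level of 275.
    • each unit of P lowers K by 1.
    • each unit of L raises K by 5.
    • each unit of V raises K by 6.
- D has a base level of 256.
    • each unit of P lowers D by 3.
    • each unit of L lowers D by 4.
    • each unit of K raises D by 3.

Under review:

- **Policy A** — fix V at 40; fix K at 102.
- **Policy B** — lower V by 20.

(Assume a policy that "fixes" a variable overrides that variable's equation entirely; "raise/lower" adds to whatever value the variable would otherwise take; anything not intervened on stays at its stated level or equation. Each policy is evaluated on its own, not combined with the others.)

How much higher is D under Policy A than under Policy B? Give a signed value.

Policy A (V := 40, K := 102):
  P = 146
  L = 143
  V = 40
  K = 102
  D = 256 − 3·146 − 4·143 + 3·102 = -448
Policy B (V − 20):
  P = 146
  L = 143
  V = 91 + 4·143 (−20 from intervention) = 643
  K = 275 − 146 + 5·143 + 6·643 = 4702
  D = 256 − 3·146 − 4·143 + 3·4702 = 13352
D: -448 − 13352 = -13800

-13800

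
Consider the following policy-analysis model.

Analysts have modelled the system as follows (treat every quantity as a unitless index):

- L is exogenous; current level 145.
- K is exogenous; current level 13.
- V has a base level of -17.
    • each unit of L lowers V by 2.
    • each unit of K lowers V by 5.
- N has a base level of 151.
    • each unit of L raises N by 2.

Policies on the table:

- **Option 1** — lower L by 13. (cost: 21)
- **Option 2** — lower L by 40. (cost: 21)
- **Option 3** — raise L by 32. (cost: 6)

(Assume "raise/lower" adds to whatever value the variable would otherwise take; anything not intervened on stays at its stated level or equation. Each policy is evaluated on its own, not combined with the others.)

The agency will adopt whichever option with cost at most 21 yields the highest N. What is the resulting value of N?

505

Option 1 (L − 13):
  L = 145 − 13 = 132
  N = 151 + 2·132 = 415
Option 2 (L − 40):
  L = 145 − 40 = 105
  N = 151 + 2·105 = 361
Option 3 (L + 32):
  L = 145 + 32 = 177
  N = 151 + 2·177 = 505
Comparing — Option 1: N=415, Option 2: N=361, Option 3: N=505. Highest is 505 (Option 3).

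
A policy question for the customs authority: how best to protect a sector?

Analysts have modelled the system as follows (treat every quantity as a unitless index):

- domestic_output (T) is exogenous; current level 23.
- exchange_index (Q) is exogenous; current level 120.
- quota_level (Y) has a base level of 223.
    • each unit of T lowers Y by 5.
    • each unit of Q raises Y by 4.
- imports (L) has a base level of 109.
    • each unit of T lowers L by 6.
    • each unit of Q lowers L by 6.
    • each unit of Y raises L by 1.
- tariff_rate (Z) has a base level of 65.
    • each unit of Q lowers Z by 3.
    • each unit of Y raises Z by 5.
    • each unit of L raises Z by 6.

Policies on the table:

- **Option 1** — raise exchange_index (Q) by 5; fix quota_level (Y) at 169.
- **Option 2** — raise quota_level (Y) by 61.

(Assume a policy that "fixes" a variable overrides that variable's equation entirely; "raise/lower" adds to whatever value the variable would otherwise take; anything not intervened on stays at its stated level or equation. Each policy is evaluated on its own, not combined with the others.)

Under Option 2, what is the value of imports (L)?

Option 2 (Y + 61):
  T = 23
  Q = 120
  Y = 223 − 5·23 + 4·120 (+61 from intervention) = 649
  L = 109 − 6·23 − 6·120 + 649 = -100

-100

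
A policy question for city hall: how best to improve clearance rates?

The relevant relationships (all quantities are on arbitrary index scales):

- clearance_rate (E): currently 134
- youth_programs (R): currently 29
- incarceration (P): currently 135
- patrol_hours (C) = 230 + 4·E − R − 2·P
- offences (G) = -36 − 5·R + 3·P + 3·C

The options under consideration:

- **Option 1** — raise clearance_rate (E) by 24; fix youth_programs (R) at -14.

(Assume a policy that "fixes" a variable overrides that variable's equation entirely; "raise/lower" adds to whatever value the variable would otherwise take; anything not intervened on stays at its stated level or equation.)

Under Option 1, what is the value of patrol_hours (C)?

Option 1 (E + 24, R := -14):
  E = 134 + 24 = 158
  R = -14
  P = 135
  C = 230 + 4·158 − (-14) − 2·135 = 606

606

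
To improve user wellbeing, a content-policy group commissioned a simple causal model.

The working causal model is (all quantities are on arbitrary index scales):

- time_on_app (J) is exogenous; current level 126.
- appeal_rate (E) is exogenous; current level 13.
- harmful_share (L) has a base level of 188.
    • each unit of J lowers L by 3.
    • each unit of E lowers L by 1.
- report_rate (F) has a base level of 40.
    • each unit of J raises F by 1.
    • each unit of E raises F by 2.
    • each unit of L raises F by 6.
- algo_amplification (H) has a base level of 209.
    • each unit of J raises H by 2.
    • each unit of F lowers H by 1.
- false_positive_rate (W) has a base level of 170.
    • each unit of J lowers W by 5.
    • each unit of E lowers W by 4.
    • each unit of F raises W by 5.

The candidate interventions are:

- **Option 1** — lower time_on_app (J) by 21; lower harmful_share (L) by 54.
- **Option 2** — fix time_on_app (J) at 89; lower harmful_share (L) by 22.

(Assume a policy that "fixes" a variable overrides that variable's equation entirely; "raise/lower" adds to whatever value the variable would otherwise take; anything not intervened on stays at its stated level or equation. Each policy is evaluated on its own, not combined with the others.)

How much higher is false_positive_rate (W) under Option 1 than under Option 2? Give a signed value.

-2400

Option 1 (J − 21, L − 54):
  J = 126 − 21 = 105
  E = 13
  L = 188 − 3·105 − 13 (−54 from intervention) = -194
  F = 40 + 105 + 2·13 + 6·(-194) = -993
  W = 170 − 5·105 − 4·13 + 5·(-993) = -5372
Option 2 (J := 89, L − 22):
  J = 89
  E = 13
  L = 188 − 3·89 − 13 (−22 from intervention) = -114
  F = 40 + 89 + 2·13 + 6·(-114) = -529
  W = 170 − 5·89 − 4·13 + 5·(-529) = -2972
W: -5372 − (-2972) = -2400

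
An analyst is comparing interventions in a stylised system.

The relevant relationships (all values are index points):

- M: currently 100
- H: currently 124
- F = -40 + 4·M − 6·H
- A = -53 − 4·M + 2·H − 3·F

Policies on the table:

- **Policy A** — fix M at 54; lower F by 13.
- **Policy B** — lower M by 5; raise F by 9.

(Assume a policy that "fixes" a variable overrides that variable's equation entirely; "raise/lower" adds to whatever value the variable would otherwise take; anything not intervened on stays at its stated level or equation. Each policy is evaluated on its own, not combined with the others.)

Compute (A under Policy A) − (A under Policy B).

Policy A (M := 54, F − 13):
  M = 54
  H = 124
  F = -40 + 4·54 − 6·124 (−13 from intervention) = -581
  A = -53 − 4·54 + 2·124 − 3·(-581) = 1722
Policy B (M − 5, F + 9):
  M = 100 − 5 = 95
  H = 124
  F = -40 + 4·95 − 6·124 (+9 from intervention) = -395
  A = -53 − 4·95 + 2·124 − 3·(-395) = 1000
A: 1722 − 1000 = 722

722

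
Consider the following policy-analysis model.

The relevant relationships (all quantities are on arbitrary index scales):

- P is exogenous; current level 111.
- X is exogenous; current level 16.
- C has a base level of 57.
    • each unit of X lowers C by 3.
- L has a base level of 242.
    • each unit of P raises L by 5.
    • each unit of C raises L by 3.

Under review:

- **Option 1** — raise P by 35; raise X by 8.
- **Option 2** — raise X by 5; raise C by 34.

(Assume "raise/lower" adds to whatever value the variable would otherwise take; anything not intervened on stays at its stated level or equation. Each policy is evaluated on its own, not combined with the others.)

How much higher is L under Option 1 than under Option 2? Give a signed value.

46

Option 1 (P + 35, X + 8):
  P = 111 + 35 = 146
  X = 16 + 8 = 24
  C = 57 − 3·24 = -15
  L = 242 + 5·146 + 3·(-15) = 927
Option 2 (X + 5, C + 34):
  P = 111
  X = 16 + 5 = 21
  C = 57 − 3·21 (+34 from intervention) = 28
  L = 242 + 5·111 + 3·28 = 881
L: 927 − 881 = 46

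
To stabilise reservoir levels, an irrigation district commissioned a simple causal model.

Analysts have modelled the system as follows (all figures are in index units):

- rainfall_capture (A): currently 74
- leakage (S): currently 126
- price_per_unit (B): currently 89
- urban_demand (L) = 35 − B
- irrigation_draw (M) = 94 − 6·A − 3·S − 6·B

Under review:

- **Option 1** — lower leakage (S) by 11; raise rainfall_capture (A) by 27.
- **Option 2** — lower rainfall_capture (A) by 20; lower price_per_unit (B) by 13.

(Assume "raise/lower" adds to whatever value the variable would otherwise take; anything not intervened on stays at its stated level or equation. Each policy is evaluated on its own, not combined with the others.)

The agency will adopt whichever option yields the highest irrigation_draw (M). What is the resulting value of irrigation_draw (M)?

-1064

Option 1 (S − 11, A + 27):
  A = 74 + 27 = 101
  S = 126 − 11 = 115
  B = 89
  M = 94 − 6·101 − 3·115 − 6·89 = -1391
Option 2 (A − 20, B − 13):
  A = 74 − 20 = 54
  S = 126
  B = 89 − 13 = 76
  M = 94 − 6·54 − 3·126 − 6·76 = -1064
Comparing — Option 1: M=-1391, Option 2: M=-1064. Highest is -1064 (Option 2).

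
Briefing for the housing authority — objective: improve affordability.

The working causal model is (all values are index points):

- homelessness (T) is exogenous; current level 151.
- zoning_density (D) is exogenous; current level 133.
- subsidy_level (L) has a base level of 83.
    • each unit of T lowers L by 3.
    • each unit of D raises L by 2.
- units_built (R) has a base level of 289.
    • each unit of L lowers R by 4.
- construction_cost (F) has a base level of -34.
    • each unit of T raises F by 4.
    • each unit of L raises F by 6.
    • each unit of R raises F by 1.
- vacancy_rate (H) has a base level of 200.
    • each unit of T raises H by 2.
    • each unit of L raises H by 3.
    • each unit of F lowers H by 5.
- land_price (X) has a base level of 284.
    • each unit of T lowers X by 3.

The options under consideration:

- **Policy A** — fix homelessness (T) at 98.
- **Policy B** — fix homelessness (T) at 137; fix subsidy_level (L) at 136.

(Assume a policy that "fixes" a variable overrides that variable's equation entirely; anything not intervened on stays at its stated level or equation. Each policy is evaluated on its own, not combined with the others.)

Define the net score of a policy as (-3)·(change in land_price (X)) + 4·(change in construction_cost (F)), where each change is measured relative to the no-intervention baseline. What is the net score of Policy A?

Baseline:
  T = 151
  D = 133
  L = 83 − 3·151 + 2·133 = -104
  R = 289 − 4·(-104) = 705
  F = -34 + 4·151 + 6·(-104) + 705 = 651
  X = 284 − 3·151 = -169
Policy A (T := 98):
  T = 98
  D = 133
  L = 83 − 3·98 + 2·133 = 55
  R = 289 − 4·55 = 69
  F = -34 + 4·98 + 6·55 + 69 = 757
  X = 284 − 3·98 = -10
ΔX = -10 − (-169) = 159; ΔF = 757 − 651 = 106
Score = (-3)·159 + 4·106 = -53

-53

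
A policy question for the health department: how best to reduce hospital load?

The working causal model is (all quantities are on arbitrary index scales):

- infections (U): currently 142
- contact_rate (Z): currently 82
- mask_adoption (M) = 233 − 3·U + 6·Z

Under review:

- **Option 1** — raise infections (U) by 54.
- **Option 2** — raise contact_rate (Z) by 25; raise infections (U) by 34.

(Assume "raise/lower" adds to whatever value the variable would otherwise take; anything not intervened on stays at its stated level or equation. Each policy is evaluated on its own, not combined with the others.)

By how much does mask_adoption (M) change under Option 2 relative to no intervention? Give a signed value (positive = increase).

48

Baseline:
  U = 142
  Z = 82
  M = 233 − 3·142 + 6·82 = 299
Option 2 (Z + 25, U + 34):
  U = 142 + 34 = 176
  Z = 82 + 25 = 107
  M = 233 − 3·176 + 6·107 = 347
Change in M: 347 − 299 = 48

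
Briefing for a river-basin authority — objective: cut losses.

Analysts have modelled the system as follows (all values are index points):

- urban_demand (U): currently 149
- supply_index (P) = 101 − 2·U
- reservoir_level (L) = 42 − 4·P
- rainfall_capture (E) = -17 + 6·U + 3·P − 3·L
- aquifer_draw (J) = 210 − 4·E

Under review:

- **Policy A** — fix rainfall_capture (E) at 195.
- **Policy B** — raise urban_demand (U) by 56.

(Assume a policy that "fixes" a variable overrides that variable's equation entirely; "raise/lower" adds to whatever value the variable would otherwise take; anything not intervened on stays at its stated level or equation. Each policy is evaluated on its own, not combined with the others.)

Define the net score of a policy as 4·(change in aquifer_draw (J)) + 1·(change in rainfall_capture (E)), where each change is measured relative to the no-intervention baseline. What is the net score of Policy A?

Baseline:
  U = 149
  P = 101 − 2·149 = -197
  L = 42 − 4·(-197) = 830
  E = -17 + 6·149 + 3·(-197) − 3·830 = -2204
  J = 210 − 4·(-2204) = 9026
Policy A (E := 195):
  U = 149
  P = 101 − 2·149 = -197
  L = 42 − 4·(-197) = 830
  E = 195
  J = 210 − 4·195 = -570
ΔJ = -570 − 9026 = -9596; ΔE = 195 − (-2204) = 2399
Score = 4·(-9596) + 1·2399 = -35985

-35985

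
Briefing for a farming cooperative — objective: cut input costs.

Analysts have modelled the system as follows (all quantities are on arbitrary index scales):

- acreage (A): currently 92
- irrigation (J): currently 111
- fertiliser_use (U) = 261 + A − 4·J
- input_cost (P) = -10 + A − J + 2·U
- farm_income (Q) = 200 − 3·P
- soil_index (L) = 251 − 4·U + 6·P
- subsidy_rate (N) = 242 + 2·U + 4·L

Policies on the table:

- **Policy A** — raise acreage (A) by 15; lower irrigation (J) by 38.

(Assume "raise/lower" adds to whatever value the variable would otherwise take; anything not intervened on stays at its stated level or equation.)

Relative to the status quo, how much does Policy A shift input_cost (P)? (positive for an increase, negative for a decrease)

Baseline:
  A = 92
  J = 111
  U = 261 + 92 − 4·111 = -91
  P = -10 + 92 − 111 + 2·(-91) = -211
Policy A (A + 15, J − 38):
  A = 92 + 15 = 107
  J = 111 − 38 = 73
  U = 261 + 107 − 4·73 = 76
  P = -10 + 107 − 73 + 2·76 = 176
Change in P: 176 − (-211) = 387

387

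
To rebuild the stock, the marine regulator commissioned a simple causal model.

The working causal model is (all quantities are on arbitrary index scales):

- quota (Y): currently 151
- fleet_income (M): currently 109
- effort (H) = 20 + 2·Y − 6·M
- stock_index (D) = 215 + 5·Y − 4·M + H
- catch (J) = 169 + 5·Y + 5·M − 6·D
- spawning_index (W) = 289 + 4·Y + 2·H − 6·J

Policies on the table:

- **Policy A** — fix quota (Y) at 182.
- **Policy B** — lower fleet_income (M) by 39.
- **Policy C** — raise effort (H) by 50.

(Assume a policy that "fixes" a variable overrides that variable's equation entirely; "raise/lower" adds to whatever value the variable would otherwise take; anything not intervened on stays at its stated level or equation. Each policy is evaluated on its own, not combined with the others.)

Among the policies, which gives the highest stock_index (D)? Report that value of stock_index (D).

Policy A (Y := 182):
  Y = 182
  M = 109
  H = 20 + 2·182 − 6·109 = -270
  D = 215 + 5·182 − 4·109 + (-270) = 419
Policy B (M − 39):
  Y = 151
  M = 109 − 39 = 70
  H = 20 + 2·151 − 6·70 = -98
  D = 215 + 5·151 − 4·70 + (-98) = 592
Policy C (H + 50):
  Y = 151
  M = 109
  H = 20 + 2·151 − 6·109 (+50 from intervention) = -282
  D = 215 + 5·151 − 4·109 + (-282) = 252
Comparing — Policy A: D=419, Policy B: D=592, Policy C: D=252. Highest is 592 (Policy B).

592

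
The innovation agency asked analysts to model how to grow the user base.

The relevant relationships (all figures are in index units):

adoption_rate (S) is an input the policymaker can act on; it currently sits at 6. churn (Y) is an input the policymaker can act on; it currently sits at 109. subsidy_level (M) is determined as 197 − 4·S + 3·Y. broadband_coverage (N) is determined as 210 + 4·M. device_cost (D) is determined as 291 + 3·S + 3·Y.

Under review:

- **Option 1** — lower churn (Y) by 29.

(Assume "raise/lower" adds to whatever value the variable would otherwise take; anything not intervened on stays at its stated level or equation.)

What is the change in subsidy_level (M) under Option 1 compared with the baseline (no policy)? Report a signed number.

Baseline:
  S = 6
  Y = 109
  M = 197 − 4·6 + 3·109 = 500
Option 1 (Y − 29):
  S = 6
  Y = 109 − 29 = 80
  M = 197 − 4·6 + 3·80 = 413
Change in M: 413 − 500 = -87

-87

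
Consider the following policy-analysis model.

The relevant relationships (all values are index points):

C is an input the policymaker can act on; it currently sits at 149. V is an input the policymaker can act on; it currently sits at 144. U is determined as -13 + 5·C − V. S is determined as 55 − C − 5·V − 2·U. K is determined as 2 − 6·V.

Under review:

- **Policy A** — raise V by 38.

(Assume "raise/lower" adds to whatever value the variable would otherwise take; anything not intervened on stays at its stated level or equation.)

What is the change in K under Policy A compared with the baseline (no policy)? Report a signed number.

Baseline:
  V = 144
  K = 2 − 6·144 = -862
Policy A (V + 38):
  V = 144 + 38 = 182
  K = 2 − 6·182 = -1090
Change in K: -1090 − (-862) = -228

-228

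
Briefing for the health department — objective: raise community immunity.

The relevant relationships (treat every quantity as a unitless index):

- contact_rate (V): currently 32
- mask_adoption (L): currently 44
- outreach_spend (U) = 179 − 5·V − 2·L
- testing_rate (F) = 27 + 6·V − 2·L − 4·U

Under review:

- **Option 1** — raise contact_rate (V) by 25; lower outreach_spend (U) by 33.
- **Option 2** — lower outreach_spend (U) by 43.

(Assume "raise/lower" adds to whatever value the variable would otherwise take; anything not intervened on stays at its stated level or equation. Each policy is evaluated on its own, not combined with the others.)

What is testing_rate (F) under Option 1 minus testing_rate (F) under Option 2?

610

Option 1 (V + 25, U − 33):
  V = 32 + 25 = 57
  L = 44
  U = 179 − 5·57 − 2·44 (−33 from intervention) = -227
  F = 27 + 6·57 − 2·44 − 4·(-227) = 1189
Option 2 (U − 43):
  V = 32
  L = 44
  U = 179 − 5·32 − 2·44 (−43 from intervention) = -112
  F = 27 + 6·32 − 2·44 − 4·(-112) = 579
F: 1189 − 579 = 610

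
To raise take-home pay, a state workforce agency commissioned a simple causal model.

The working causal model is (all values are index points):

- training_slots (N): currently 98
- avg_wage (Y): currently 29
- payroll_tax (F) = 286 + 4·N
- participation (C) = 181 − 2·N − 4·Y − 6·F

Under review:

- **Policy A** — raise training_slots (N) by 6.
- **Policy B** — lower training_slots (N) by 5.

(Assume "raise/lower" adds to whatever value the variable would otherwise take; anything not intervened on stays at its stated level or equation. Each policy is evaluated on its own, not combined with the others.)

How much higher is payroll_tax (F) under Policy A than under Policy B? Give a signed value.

Policy A (N + 6):
  N = 98 + 6 = 104
  F = 286 + 4·104 = 702
Policy B (N − 5):
  N = 98 − 5 = 93
  F = 286 + 4·93 = 658
F: 702 − 658 = 44

44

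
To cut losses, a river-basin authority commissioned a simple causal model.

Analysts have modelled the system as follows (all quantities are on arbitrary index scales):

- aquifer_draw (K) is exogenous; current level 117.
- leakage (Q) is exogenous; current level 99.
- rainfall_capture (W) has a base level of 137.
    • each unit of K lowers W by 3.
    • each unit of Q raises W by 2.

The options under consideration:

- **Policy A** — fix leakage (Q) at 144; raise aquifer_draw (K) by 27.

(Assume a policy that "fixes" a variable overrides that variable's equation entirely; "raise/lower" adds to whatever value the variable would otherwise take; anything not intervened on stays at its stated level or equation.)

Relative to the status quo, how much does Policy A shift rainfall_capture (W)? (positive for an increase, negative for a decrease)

Baseline:
  K = 117
  Q = 99
  W = 137 − 3·117 + 2·99 = -16
Policy A (Q := 144, K + 27):
  K = 117 + 27 = 144
  Q = 144
  W = 137 − 3·144 + 2·144 = -7
Change in W: -7 − (-16) = 9

9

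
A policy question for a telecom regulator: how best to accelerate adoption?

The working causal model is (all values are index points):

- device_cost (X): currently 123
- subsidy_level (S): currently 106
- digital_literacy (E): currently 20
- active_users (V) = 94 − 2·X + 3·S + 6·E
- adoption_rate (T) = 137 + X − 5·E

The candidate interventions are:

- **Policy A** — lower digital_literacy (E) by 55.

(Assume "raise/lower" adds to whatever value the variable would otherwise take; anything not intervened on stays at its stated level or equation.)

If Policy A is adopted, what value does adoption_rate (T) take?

Policy A (E − 55):
  X = 123
  E = 20 − 55 = -35
  T = 137 + 123 − 5·(-35) = 435

435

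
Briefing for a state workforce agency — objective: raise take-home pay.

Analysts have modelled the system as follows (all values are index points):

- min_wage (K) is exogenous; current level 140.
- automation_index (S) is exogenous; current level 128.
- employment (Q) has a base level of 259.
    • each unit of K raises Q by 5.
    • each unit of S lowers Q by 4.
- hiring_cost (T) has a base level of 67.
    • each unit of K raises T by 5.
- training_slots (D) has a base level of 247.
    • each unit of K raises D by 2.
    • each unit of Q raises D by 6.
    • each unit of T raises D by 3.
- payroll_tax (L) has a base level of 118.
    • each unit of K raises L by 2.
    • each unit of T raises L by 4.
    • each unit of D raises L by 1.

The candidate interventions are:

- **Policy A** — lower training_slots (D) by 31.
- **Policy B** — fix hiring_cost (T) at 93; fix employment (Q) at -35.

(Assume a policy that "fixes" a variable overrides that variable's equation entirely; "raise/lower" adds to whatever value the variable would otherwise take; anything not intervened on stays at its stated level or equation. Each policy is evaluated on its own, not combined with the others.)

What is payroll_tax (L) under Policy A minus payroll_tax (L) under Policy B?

Policy A (D − 31):
  K = 140
  S = 128
  Q = 259 + 5·140 − 4·128 = 447
  T = 67 + 5·140 = 767
  D = 247 + 2·140 + 6·447 + 3·767 (−31 from intervention) = 5479
  L = 118 + 2·140 + 4·767 + 5479 = 8945
Policy B (T := 93, Q := -35):
  K = 140
  S = 128
  Q = -35
  T = 93
  D = 247 + 2·140 + 6·(-35) + 3·93 = 596
  L = 118 + 2·140 + 4·93 + 596 = 1366
L: 8945 − 1366 = 7579

7579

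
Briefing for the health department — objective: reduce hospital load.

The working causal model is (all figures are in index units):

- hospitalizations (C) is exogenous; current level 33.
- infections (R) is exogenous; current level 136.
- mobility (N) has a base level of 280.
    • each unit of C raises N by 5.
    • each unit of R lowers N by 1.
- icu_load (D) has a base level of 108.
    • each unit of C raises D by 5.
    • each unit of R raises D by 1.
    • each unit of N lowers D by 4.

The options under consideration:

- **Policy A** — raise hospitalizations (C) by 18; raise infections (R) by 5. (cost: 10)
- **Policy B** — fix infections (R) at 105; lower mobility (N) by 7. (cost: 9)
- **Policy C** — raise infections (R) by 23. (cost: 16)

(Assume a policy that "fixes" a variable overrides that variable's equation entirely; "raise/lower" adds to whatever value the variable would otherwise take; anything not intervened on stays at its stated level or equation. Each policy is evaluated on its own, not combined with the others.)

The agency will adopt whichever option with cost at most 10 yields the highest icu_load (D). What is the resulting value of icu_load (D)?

-954

Policy A (C + 18, R + 5):
  C = 33 + 18 = 51
  R = 136 + 5 = 141
  N = 280 + 5·51 − 141 = 394
  D = 108 + 5·51 + 141 − 4·394 = -1072
Policy B (R := 105, N − 7):
  C = 33
  R = 105
  N = 280 + 5·33 − 105 (−7 from intervention) = 333
  D = 108 + 5·33 + 105 − 4·333 = -954
Comparing — Policy A: D=-1072, Policy B: D=-954. Highest is -954 (Policy B).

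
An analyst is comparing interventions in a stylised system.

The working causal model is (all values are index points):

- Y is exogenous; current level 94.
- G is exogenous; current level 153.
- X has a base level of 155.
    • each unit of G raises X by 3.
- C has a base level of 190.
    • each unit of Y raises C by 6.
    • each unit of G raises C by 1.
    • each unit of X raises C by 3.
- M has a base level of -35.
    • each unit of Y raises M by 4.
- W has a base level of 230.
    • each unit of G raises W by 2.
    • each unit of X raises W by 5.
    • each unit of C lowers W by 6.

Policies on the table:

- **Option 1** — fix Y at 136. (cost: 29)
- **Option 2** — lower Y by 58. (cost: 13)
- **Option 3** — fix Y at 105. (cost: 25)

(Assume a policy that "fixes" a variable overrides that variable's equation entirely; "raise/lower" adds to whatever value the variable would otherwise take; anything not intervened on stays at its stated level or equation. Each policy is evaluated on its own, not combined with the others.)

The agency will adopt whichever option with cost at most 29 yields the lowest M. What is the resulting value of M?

Option 1 (Y := 136):
  Y = 136
  M = -35 + 4·136 = 509
Option 2 (Y − 58):
  Y = 94 − 58 = 36
  M = -35 + 4·36 = 109
Option 3 (Y := 105):
  Y = 105
  M = -35 + 4·105 = 385
Comparing — Option 1: M=509, Option 2: M=109, Option 3: M=385. Lowest is 109 (Option 2).

109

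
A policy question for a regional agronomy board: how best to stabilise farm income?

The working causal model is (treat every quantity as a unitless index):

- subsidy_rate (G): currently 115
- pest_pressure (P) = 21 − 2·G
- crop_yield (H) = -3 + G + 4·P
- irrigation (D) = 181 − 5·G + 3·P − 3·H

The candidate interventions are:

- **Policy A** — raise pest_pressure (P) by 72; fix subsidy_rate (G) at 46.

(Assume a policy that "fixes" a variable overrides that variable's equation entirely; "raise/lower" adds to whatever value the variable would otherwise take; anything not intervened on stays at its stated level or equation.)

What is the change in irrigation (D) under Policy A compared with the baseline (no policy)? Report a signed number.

-1338

Baseline:
  G = 115
  P = 21 − 2·115 = -209
  H = -3 + 115 + 4·(-209) = -724
  D = 181 − 5·115 + 3·(-209) − 3·(-724) = 1151
Policy A (P + 72, G := 46):
  G = 46
  P = 21 − 2·46 (+72 from intervention) = 1
  H = -3 + 46 + 4·1 = 47
  D = 181 − 5·46 + 3·1 − 3·47 = -187
Change in D: -187 − 1151 = -1338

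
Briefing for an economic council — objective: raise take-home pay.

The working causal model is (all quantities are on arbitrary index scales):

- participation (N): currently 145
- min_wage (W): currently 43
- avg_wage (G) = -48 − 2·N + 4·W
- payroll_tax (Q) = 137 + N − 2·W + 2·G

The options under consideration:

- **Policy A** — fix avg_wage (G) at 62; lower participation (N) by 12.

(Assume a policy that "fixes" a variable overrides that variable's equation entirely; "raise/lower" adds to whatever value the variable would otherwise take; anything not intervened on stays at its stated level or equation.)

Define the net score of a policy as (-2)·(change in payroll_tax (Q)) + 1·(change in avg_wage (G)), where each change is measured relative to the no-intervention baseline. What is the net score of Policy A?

Baseline:
  N = 145
  W = 43
  G = -48 − 2·145 + 4·43 = -166
  Q = 137 + 145 − 2·43 + 2·(-166) = -136
Policy A (G := 62, N − 12):
  N = 145 − 12 = 133
  W = 43
  G = 62
  Q = 137 + 133 − 2·43 + 2·62 = 308
ΔQ = 308 − (-136) = 444; ΔG = 62 − (-166) = 228
Score = (-2)·444 + 1·228 = -660

-660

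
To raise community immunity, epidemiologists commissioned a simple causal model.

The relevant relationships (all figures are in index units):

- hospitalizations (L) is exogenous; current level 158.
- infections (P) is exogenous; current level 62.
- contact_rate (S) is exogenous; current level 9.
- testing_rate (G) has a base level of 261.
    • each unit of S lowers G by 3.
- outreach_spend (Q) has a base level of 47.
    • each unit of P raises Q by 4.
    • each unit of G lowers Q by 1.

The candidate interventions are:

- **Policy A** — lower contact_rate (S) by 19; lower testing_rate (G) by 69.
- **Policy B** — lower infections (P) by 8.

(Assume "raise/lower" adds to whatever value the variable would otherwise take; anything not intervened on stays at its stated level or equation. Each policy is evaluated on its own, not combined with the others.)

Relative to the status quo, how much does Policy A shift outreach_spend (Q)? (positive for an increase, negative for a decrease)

12

Baseline:
  P = 62
  S = 9
  G = 261 − 3·9 = 234
  Q = 47 + 4·62 − 234 = 61
Policy A (S − 19, G − 69):
  P = 62
  S = 9 − 19 = -10
  G = 261 − 3·(-10) (−69 from intervention) = 222
  Q = 47 + 4·62 − 222 = 73
Change in Q: 73 − 61 = 12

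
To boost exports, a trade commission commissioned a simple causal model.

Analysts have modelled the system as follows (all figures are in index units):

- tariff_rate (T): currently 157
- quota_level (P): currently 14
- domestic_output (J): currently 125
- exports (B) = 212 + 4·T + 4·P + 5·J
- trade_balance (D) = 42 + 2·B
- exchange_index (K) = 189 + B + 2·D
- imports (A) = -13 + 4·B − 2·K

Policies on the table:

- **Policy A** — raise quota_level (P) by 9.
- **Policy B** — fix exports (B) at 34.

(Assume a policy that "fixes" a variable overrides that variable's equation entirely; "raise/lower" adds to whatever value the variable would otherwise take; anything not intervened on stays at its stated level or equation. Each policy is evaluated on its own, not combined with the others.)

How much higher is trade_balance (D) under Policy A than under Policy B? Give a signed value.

Policy A (P + 9):
  T = 157
  P = 14 + 9 = 23
  J = 125
  B = 212 + 4·157 + 4·23 + 5·125 = 1557
  D = 42 + 2·1557 = 3156
Policy B (B := 34):
  T = 157
  P = 14
  J = 125
  B = 34
  D = 42 + 2·34 = 110
D: 3156 − 110 = 3046

3046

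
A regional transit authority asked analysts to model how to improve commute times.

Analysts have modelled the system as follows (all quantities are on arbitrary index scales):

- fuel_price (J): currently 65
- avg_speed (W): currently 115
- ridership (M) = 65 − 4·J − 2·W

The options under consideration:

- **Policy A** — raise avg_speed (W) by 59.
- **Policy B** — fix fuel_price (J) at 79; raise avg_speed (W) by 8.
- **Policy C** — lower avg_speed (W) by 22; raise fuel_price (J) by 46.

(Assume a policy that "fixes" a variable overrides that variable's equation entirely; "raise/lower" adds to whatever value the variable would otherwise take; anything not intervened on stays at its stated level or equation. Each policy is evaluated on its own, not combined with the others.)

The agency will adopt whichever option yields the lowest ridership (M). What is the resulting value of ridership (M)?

-565

Policy A (W + 59):
  J = 65
  W = 115 + 59 = 174
  M = 65 − 4·65 − 2·174 = -543
Policy B (J := 79, W + 8):
  J = 79
  W = 115 + 8 = 123
  M = 65 − 4·79 − 2·123 = -497
Policy C (W − 22, J + 46):
  J = 65 + 46 = 111
  W = 115 − 22 = 93
  M = 65 − 4·111 − 2·93 = -565
Comparing — Policy A: M=-543, Policy B: M=-497, Policy C: M=-565. Lowest is -565 (Policy C).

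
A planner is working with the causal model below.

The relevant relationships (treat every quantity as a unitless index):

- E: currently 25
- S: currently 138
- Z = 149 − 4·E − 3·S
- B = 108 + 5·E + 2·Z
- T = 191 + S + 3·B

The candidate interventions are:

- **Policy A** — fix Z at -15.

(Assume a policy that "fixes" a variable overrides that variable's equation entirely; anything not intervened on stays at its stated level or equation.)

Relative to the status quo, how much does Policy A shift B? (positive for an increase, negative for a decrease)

Baseline:
  E = 25
  S = 138
  Z = 149 − 4·25 − 3·138 = -365
  B = 108 + 5·25 + 2·(-365) = -497
Policy A (Z := -15):
  E = 25
  S = 138
  Z = -15
  B = 108 + 5·25 + 2·(-15) = 203
Change in B: 203 − (-497) = 700

700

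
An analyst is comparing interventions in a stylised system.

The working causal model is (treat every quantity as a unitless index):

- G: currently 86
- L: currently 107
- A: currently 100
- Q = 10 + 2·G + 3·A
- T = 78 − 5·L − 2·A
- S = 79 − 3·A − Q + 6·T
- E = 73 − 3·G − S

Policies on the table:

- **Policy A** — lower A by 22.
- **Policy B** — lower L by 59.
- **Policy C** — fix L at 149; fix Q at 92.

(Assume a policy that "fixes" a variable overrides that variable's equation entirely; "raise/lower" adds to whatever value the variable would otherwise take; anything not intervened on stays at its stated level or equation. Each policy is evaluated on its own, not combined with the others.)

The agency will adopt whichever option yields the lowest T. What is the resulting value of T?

-867

Policy A (A − 22):
  L = 107
  A = 100 − 22 = 78
  T = 78 − 5·107 − 2·78 = -613
Policy B (L − 59):
  L = 107 − 59 = 48
  A = 100
  T = 78 − 5·48 − 2·100 = -362
Policy C (L := 149, Q := 92):
  L = 149
  A = 100
  T = 78 − 5·149 − 2·100 = -867
Comparing — Policy A: T=-613, Policy B: T=-362, Policy C: T=-867. Lowest is -867 (Policy C).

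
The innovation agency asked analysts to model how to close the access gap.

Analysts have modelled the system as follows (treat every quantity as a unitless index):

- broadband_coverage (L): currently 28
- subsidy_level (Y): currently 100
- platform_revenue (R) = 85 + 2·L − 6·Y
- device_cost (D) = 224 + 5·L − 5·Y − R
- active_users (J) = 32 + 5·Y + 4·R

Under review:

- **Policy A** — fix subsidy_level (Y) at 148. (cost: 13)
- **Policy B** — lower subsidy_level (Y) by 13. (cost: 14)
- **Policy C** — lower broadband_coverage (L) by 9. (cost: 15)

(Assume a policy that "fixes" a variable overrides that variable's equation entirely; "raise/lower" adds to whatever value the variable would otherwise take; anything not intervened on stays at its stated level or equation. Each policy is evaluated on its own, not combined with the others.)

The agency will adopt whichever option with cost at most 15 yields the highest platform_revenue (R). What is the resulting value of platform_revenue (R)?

-381

Policy A (Y := 148):
  L = 28
  Y = 148
  R = 85 + 2·28 − 6·148 = -747
Policy B (Y − 13):
  L = 28
  Y = 100 − 13 = 87
  R = 85 + 2·28 − 6·87 = -381
Policy C (L − 9):
  L = 28 − 9 = 19
  Y = 100
  R = 85 + 2·19 − 6·100 = -477
Comparing — Policy A: R=-747, Policy B: R=-381, Policy C: R=-477. Highest is -381 (Policy B).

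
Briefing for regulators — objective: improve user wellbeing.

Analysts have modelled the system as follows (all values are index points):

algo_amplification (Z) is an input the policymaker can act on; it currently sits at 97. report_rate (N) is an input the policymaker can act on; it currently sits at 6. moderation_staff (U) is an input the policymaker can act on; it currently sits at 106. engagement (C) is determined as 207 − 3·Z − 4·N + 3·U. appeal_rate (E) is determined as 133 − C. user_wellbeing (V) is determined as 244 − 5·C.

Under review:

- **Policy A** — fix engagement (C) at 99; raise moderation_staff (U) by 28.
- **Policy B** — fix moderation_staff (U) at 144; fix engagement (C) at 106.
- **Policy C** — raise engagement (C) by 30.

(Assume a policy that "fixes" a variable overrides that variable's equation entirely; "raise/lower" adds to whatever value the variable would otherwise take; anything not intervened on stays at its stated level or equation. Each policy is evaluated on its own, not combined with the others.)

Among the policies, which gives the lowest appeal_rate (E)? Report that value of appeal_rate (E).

-107

Policy A (C := 99, U + 28):
  Z = 97
  N = 6
  U = 106 + 28 = 134
  C = 99
  E = 133 − 99 = 34
Policy B (U := 144, C := 106):
  Z = 97
  N = 6
  U = 144
  C = 106
  E = 133 − 106 = 27
Policy C (C + 30):
  Z = 97
  N = 6
  U = 106
  C = 207 − 3·97 − 4·6 + 3·106 (+30 from intervention) = 240
  E = 133 − 240 = -107
Comparing — Policy A: E=34, Policy B: E=27, Policy C: E=-107. Lowest is -107 (Policy C).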